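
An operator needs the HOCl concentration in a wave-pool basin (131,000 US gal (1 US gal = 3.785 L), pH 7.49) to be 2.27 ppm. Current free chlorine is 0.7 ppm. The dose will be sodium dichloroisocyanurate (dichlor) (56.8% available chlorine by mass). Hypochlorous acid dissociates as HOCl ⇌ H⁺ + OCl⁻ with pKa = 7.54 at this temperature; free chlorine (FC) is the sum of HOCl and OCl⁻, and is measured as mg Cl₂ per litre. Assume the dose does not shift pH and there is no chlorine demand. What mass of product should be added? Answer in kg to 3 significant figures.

Volume: 131,000 US gal × 3.785 L/gal = 495,835 L.
[OCl⁻]/[HOCl] = 10^(pH − pKa) = 10^(7.49 − 7.54) = 0.8913; fraction as HOCl = 1/(1 + 0.8913) = 0.5288.
Free chlorine required for 2.27 ppm HOCl: 2.27 / 0.5288 = 4.293 ppm.
FC to add: 4.293 − 0.7 = 3.593 mg/L as Cl₂.
Cl₂ equivalent: 3.593 mg/L × 495,835 L = 1782 g.
Product at 56.8% available Cl: 1782 / 0.568 = 3137 g.

3.14 kg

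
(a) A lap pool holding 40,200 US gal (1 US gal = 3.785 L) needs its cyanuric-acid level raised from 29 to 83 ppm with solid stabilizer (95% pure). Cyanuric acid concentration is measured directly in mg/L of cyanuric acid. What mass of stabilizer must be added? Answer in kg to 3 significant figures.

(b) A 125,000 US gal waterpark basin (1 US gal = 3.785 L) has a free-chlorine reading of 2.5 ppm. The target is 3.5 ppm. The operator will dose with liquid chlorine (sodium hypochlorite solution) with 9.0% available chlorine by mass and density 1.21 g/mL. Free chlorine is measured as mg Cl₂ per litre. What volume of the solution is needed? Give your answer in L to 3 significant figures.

(a) Volume: 40,200 US gal × 3.785 L/gal = 152,157 L.
(a) CYA to add: (83 − 29) = 54 mg/L × 152,157 L = 8216 g cyanuric acid.
(a) At 95% purity: 8216 / 0.95 = 8649 g product.

(b) Volume: 125,000 US gal × 3.785 L/gal = 473,125 L.
(b) Chlorine deficit: 3.5 − 2.5 = 1 ppm = 1 mg/L as Cl₂.
(b) Cl₂ equivalent needed: 1 mg/L × 473,125 L = 473,100 mg = 473.1 g.
(b) Product at 9.0% available chlorine: 473.1 / 0.09 = 5257 g.
(b) Volume at density 1.21 g/mL: 5257 g ÷ 1.21 g/mL = 4345 mL.

(a) 8.65 kg; (b) 4.34 L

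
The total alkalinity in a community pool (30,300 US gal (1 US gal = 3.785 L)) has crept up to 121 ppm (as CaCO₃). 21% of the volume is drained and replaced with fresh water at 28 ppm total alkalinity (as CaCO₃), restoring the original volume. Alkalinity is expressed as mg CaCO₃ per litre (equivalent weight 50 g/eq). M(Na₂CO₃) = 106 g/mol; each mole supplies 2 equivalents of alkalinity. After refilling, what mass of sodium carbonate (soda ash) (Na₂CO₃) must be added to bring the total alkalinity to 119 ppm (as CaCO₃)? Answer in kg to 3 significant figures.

2.13 kg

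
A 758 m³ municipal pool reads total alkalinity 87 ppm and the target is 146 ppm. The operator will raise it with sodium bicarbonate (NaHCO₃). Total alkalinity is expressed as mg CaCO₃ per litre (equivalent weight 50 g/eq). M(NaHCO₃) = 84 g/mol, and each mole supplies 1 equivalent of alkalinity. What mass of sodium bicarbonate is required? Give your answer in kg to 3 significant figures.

75.1 kg

Volume: 758 m³ = 758,000 L.
Alkalinity to add: (146 − 87) = 59 mg/L as CaCO₃ × 758,000 L = 44,720 g as CaCO₃.
Equivalents: 44,720 g ÷ 50 g/eq = 894.4 eq.
NaHCO₃ supplies 1 eq per mole → 894.4 mol.
Mass: 894.4 mol × 84 g/mol = 75,130 g.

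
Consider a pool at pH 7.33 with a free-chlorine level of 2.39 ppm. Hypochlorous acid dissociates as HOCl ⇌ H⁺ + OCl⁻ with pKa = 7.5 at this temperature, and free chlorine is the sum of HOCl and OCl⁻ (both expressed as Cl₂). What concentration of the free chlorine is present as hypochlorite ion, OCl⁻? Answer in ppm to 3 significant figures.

0.964 ppm

[OCl⁻]/[HOCl] = 10^(pH − pKa) = 10^(7.33 − 7.5) = 10^-0.17 = 0.6761.
Fraction as HOCl = 1 / (1 + 0.6761) = 0.5966.
OCl⁻ = (1 − 0.5966) × 2.39 ppm = 0.9641 ppm.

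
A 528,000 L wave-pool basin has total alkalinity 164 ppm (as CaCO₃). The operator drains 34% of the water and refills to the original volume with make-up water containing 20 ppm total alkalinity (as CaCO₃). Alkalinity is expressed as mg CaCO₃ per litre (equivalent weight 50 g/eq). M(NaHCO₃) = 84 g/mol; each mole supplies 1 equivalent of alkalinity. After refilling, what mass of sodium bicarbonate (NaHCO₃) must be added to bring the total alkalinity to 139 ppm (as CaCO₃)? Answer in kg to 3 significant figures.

21.3 kg

After draining 34% and refilling: 164 × 0.66 + 20 × 0.34 = 115.04 ppm.
Deficit to target: 139 − 115.04 = 23.96 mg/L.
As CaCO₃: 23.96 mg/L × 528,000 L = 12,650 g; ÷ 50 g/eq ÷ 1 = 253 mol NaHCO₃.
Mass: 253 × 84 = 21,250 g.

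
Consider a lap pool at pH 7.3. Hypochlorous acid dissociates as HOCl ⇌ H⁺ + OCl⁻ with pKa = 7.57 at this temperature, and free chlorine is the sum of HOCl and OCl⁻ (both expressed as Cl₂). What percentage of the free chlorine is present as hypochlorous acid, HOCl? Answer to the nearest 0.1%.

[OCl⁻]/[HOCl] = 10^(pH − pKa) = 10^(7.3 − 7.57) = 10^-0.27 = 0.537.
Fraction as HOCl = 1 / (1 + 0.537) = 0.6506.

65.1%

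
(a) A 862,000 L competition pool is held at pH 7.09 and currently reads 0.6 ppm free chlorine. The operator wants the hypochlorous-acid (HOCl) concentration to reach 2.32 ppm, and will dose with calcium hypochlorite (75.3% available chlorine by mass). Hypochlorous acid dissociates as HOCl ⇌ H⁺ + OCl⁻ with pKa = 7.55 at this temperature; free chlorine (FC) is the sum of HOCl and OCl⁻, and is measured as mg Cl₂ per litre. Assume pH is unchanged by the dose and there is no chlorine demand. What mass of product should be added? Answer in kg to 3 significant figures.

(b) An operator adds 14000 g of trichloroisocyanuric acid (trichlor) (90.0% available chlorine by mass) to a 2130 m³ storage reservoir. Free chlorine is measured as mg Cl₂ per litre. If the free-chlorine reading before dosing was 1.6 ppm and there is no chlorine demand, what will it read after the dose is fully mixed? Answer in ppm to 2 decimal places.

(a) [OCl⁻]/[HOCl] = 10^(pH − pKa) = 10^(7.09 − 7.55) = 0.3467; fraction as HOCl = 1/(1 + 0.3467) = 0.7425.
(a) Free chlorine required for 2.32 ppm HOCl: 2.32 / 0.7425 = 3.124 ppm.
(a) FC to add: 3.124 − 0.6 = 2.524 mg/L as Cl₂.
(a) Cl₂ equivalent: 2.524 mg/L × 862,000 L = 2176 g.
(a) Product at 75.3% available Cl: 2176 / 0.753 = 2890 g.

(b) Volume: 2130 m³ = 2,130,000 L.
(b) Available chlorine delivered: 14,000 g × 0.9 = 12,600 g as Cl₂.
(b) Concentration rise: 12,600 g / 2,130,000 L = 5.915 mg/L = 5.92 ppm.
(b) Final FC: 1.6 + 5.92 = 7.52 ppm.

(a) 2.89 kg; (b) 7.52 ppm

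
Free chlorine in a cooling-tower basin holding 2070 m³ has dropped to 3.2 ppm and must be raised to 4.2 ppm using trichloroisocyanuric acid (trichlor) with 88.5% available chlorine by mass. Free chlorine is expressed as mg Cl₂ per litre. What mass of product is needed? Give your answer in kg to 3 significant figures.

Volume: 2070 m³ = 2,070,000 L.
Chlorine deficit: 4.2 − 3.2 = 1 ppm = 1 mg/L as Cl₂.
Cl₂ equivalent needed: 1 mg/L × 2,070,000 L = 2,070,000 mg = 2070 g.
Product at 88.5% available chlorine: 2070 / 0.885 = 2339 g.

2.34 kg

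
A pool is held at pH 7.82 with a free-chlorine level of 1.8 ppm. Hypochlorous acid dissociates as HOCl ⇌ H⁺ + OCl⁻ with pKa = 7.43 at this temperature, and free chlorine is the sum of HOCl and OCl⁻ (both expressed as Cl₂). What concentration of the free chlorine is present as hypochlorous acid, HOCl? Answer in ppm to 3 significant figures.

0.521 ppm

[OCl⁻]/[HOCl] = 10^(pH − pKa) = 10^(7.82 − 7.43) = 10^0.39 = 2.455.
Fraction as HOCl = 1 / (1 + 2.455) = 0.2895.
HOCl = 0.2895 × 1.8 ppm = 0.521 ppm.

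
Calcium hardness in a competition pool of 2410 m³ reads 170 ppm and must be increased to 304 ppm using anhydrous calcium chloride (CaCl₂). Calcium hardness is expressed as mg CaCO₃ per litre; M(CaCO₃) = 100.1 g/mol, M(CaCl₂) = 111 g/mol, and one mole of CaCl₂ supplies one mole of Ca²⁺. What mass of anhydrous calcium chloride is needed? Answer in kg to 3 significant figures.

Volume: 2410 m³ = 2,410,000 L.
Hardness to add: (304 − 170) = 134 mg/L as CaCO₃ × 2,410,000 L = 322,900 g as CaCO₃.
Moles of Ca²⁺ (1 mol Ca²⁺ ≡ 1 mol CaCO₃): 322,900 / 100.1 g/mol = 3226 mol.
Mass of CaCl₂: 3226 × 111 = 358,100 g.

358 kg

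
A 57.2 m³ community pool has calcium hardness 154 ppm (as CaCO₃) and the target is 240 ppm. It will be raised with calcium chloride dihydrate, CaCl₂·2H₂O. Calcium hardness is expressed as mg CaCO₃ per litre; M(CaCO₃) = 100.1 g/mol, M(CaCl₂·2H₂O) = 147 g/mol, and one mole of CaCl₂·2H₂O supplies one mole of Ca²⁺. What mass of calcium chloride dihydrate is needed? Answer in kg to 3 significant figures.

Volume: 57.2 m³ = 57,200 L.
Hardness to add: (240 − 154) = 86 mg/L as CaCO₃ × 57,200 L = 4919 g as CaCO₃.
Moles of Ca²⁺ (1 mol Ca²⁺ ≡ 1 mol CaCO₃): 4919 / 100.1 g/mol = 49.14 mol.
Mass of CaCl₂·2H₂O: 49.14 × 147 = 7224 g.

7.22 kg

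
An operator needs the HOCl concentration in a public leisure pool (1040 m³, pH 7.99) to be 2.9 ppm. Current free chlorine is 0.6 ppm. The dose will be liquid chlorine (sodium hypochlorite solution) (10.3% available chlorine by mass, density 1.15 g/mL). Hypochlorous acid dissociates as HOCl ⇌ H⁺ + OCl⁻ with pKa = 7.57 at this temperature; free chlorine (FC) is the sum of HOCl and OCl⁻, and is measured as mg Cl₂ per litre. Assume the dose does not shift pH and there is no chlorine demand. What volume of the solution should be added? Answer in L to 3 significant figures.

87.2 L

Volume: 1040 m³ = 1,040,000 L.
[OCl⁻]/[HOCl] = 10^(pH − pKa) = 10^(7.99 − 7.57) = 2.63; fraction as HOCl = 1/(1 + 2.63) = 0.2755.
Free chlorine required for 2.9 ppm HOCl: 2.9 / 0.2755 = 10.53 ppm.
FC to add: 10.53 − 0.6 = 9.928 mg/L as Cl₂.
Cl₂ equivalent: 9.928 mg/L × 1,040,000 L = 10,320 g.
Product at 10.3% available Cl: 10,320 / 0.103 = 100,200 g.
Volume: 100,200 g ÷ 1.15 g/mL = 87,170 mL.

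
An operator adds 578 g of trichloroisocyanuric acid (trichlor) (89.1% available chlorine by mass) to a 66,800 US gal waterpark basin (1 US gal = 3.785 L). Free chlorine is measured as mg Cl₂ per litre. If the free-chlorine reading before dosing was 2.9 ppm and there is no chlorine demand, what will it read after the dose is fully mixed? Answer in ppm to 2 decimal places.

4.94 ppm

Volume: 66,800 US gal × 3.785 L/gal = 252,838 L.
Available chlorine delivered: 578 g × 0.891 = 515 g as Cl₂.
Concentration rise: 515 g / 252,838 L = 2.037 mg/L = 2.04 ppm.
Final FC: 2.9 + 2.04 = 4.94 ppm.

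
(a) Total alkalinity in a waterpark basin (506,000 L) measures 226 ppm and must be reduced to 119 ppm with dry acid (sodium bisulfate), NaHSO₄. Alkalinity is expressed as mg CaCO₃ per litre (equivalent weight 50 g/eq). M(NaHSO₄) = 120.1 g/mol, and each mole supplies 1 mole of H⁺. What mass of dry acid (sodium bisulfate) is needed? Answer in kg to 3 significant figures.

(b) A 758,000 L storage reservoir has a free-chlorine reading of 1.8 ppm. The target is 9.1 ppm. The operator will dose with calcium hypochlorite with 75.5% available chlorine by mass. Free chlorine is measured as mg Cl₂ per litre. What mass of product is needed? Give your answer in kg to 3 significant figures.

(a) Alkalinity to neutralize: (226 − 119) = 107 mg/L as CaCO₃ × 506,000 L = 54,140 g as CaCO₃.
(a) Equivalents of H⁺ required: 54,140 ÷ 50 g/eq = 1083 eq = 1083 mol NaHSO₄.
(a) Mass of NaHSO₄: 1083 × 120.1 = 130,000 g.

(b) Chlorine deficit: 9.1 − 1.8 = 7.3 ppm = 7.3 mg/L as Cl₂.
(b) Cl₂ equivalent needed: 7.3 mg/L × 758,000 L = 5,533,000 mg = 5533 g.
(b) Product at 75.5% available chlorine: 5533 / 0.755 = 7329 g.

(a) 130 kg; (b) 7.33 kg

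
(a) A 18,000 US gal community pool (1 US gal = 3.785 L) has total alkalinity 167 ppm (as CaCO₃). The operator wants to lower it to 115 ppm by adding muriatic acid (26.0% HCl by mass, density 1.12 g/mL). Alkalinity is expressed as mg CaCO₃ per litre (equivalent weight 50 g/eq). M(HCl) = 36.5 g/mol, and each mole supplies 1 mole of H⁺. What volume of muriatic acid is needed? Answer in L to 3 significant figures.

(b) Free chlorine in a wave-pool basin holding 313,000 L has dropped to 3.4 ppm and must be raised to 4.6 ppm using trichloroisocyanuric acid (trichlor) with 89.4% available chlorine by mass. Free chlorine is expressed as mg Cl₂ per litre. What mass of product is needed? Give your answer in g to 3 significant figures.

(a) 8.88 L; (b) 420 g

(a) Volume: 18,000 US gal × 3.785 L/gal = 68,130 L.
(a) Alkalinity to neutralize: (167 − 115) = 52 mg/L as CaCO₃ × 68,130 L = 3543 g as CaCO₃.
(a) Equivalents of H⁺ required: 3543 ÷ 50 g/eq = 70.86 eq = 70.86 mol HCl.
(a) Mass of HCl: 70.86 × 36.5 = 2586 g.
(a) Mass of 26.0% solution: 2586 / 0.26 = 9947 g.
(a) Volume: 9947 g ÷ 1.12 g/mL = 8881 mL.

(b) Chlorine deficit: 4.6 − 3.4 = 1.2 ppm = 1.2 mg/L as Cl₂.
(b) Cl₂ equivalent needed: 1.2 mg/L × 313,000 L = 375,600 mg = 375.6 g.
(b) Product at 89.4% available chlorine: 375.6 / 0.894 = 420.1 g.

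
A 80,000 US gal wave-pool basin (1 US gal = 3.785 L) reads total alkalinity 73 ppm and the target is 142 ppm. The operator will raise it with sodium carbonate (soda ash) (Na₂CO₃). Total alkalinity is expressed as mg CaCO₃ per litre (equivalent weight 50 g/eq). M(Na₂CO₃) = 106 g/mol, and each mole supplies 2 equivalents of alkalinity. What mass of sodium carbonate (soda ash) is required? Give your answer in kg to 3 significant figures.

22.1 kg

Volume: 80,000 US gal × 3.785 L/gal = 302,800 L.
Alkalinity to add: (142 − 73) = 69 mg/L as CaCO₃ × 302,800 L = 20,890 g as CaCO₃.
Equivalents: 20,890 g ÷ 50 g/eq = 417.9 eq.
Each mole of Na₂CO₃ supplies 2 eq, so 417.9 / 2 = 208.9 mol.
Mass: 208.9 mol × 106 g/mol = 22,150 g.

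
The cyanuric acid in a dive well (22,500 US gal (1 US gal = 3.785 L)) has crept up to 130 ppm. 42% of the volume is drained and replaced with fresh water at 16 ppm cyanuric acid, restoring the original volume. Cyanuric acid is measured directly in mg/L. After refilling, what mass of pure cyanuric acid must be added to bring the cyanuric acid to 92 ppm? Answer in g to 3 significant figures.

Volume: 22,500 US gal × 3.785 L/gal = 85,162 L.
After draining 42% and refilling: 130 × 0.58 + 16 × 0.42 = 82.12 ppm.
Deficit to target: 92 − 82.12 = 9.88 mg/L.
Mass: 9.88 mg/L × 85,162 L = 841.4 g cyanuric acid.

841 g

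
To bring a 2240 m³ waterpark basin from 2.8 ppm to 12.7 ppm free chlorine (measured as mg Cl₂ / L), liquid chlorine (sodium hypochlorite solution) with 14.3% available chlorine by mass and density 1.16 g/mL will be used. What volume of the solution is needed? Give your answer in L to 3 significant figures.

Volume: 2240 m³ = 2,240,000 L.
Chlorine deficit: 12.7 − 2.8 = 9.9 ppm = 9.9 mg/L as Cl₂.
Cl₂ equivalent needed: 9.9 mg/L × 2,240,000 L = 22,180,000 mg = 22,180 g.
Product at 14.3% available chlorine: 22,180 / 0.143 = 155,100 g.
Volume at density 1.16 g/mL: 155,100 g ÷ 1.16 g/mL = 133,700 mL.

134 L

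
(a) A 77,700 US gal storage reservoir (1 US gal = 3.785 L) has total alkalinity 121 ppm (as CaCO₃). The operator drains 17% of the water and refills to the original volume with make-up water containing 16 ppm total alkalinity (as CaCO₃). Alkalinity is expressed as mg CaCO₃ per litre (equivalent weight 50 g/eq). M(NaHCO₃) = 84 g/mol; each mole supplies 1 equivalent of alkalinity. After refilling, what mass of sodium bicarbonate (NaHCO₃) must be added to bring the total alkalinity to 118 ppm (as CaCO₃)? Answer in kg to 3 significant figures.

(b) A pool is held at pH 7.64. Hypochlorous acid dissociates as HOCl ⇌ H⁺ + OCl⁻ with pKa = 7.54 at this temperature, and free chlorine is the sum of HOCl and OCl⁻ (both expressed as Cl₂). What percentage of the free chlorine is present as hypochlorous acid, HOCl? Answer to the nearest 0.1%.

(a) 7.34 kg; (b) 44.3%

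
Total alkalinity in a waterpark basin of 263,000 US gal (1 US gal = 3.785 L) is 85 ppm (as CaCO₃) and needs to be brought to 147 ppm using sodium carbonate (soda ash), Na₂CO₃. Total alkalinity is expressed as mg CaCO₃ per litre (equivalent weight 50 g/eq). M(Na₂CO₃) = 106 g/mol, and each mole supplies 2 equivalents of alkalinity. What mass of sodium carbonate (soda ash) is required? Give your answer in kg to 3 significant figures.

65.4 kg

Volume: 263,000 US gal × 3.785 L/gal = 995,455 L.
Alkalinity to add: (147 − 85) = 62 mg/L as CaCO₃ × 995,455 L = 61,720 g as CaCO₃.
Equivalents: 61,720 g ÷ 50 g/eq = 1234 eq.
Each mole of Na₂CO₃ supplies 2 eq, so 1234 / 2 = 617.2 mol.
Mass: 617.2 mol × 106 g/mol = 65,420 g.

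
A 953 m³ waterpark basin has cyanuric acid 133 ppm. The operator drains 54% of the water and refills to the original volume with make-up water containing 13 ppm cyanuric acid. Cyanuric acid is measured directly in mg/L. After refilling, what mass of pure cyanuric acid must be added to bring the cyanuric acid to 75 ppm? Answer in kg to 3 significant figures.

6.48 kg

Volume: 953 m³ = 953,000 L.
After draining 54% and refilling: 133 × 0.46 + 13 × 0.54 = 68.2 ppm.
Deficit to target: 75 − 68.2 = 6.8 mg/L.
Mass: 6.8 mg/L × 953,000 L = 6480 g cyanuric acid.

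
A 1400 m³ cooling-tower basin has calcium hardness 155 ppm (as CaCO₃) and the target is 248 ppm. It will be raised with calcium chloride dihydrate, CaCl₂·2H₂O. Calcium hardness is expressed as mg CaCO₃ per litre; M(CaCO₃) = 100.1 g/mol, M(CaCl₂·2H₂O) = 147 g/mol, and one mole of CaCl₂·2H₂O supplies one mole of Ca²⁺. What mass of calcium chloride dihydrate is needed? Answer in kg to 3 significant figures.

191 kg

Volume: 1400 m³ = 1,400,000 L.
Hardness to add: (248 − 155) = 93 mg/L as CaCO₃ × 1,400,000 L = 130,200 g as CaCO₃.
Moles of Ca²⁺ (1 mol Ca²⁺ ≡ 1 mol CaCO₃): 130,200 / 100.1 g/mol = 1301 mol.
Mass of CaCl₂·2H₂O: 1301 × 147 = 191,200 g.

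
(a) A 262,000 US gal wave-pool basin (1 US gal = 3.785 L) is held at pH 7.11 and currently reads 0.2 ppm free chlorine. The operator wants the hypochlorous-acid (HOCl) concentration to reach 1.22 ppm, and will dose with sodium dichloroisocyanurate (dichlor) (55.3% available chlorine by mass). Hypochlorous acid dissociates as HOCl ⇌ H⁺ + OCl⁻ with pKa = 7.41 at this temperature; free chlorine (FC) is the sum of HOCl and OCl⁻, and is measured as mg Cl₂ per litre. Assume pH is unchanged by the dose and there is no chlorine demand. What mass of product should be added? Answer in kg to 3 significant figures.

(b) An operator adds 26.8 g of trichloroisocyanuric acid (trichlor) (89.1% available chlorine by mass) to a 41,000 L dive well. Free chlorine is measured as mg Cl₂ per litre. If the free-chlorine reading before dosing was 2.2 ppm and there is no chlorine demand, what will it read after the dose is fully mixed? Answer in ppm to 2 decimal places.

(a) Volume: 262,000 US gal × 3.785 L/gal = 991,670 L.
(a) [OCl⁻]/[HOCl] = 10^(pH − pKa) = 10^(7.11 − 7.41) = 0.5012; fraction as HOCl = 1/(1 + 0.5012) = 0.6661.
(a) Free chlorine required for 1.22 ppm HOCl: 1.22 / 0.6661 = 1.831 ppm.
(a) FC to add: 1.831 − 0.2 = 1.631 mg/L as Cl₂.
(a) Cl₂ equivalent: 1.631 mg/L × 991,670 L = 1618 g.
(a) Product at 55.3% available Cl: 1618 / 0.553 = 2926 g.

(b) Available chlorine delivered: 26.8 g × 0.891 = 23.88 g as Cl₂.
(b) Concentration rise: 23.88 g / 41,000 L = 0.5824 mg/L = 0.58 ppm.
(b) Final FC: 2.2 + 0.58 = 2.78 ppm.

(a) 2.93 kg; (b) 2.78 ppm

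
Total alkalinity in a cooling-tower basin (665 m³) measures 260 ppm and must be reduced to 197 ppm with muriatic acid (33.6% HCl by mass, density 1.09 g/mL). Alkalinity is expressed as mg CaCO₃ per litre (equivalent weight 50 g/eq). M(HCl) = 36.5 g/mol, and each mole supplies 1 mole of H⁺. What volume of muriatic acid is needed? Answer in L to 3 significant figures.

Volume: 665 m³ = 665,000 L.
Alkalinity to neutralize: (260 − 197) = 63 mg/L as CaCO₃ × 665,000 L = 41,900 g as CaCO₃.
Equivalents of H⁺ required: 41,900 ÷ 50 g/eq = 837.9 eq = 837.9 mol HCl.
Mass of HCl: 837.9 × 36.5 = 30,580 g.
Mass of 33.6% solution: 30,580 / 0.336 = 91,020 g.
Volume: 91,020 g ÷ 1.09 g/mL = 83,510 mL.

83.5 L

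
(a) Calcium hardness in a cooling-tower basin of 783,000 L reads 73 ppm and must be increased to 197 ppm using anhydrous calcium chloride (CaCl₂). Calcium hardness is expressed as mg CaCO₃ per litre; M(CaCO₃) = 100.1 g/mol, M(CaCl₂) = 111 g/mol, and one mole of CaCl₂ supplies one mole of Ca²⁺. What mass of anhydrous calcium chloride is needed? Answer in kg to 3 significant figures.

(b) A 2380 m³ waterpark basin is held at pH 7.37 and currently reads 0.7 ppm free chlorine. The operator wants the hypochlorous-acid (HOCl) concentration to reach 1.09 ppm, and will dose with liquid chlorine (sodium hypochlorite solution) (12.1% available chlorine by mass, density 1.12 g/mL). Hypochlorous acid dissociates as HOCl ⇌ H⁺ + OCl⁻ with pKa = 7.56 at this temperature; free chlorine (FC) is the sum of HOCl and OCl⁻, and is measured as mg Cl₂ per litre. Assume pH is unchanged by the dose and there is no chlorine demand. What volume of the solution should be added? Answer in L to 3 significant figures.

(a) 108 kg; (b) 19.2 L

(a) Hardness to add: (197 − 73) = 124 mg/L as CaCO₃ × 783,000 L = 97,090 g as CaCO₃.
(a) Moles of Ca²⁺ (1 mol Ca²⁺ ≡ 1 mol CaCO₃): 97,090 / 100.1 g/mol = 970 mol.
(a) Mass of CaCl₂: 970 × 111 = 107,700 g.

(b) Volume: 2380 m³ = 2,380,000 L.
(b) [OCl⁻]/[HOCl] = 10^(pH − pKa) = 10^(7.37 − 7.56) = 0.6457; fraction as HOCl = 1/(1 + 0.6457) = 0.6077.
(b) Free chlorine required for 1.09 ppm HOCl: 1.09 / 0.6077 = 1.794 ppm.
(b) FC to add: 1.794 − 0.7 = 1.094 mg/L as Cl₂.
(b) Cl₂ equivalent: 1.094 mg/L × 2,380,000 L = 2603 g.
(b) Product at 12.1% available Cl: 2603 / 0.121 = 21,510 g.
(b) Volume: 21,510 g ÷ 1.12 g/mL = 19,210 mL.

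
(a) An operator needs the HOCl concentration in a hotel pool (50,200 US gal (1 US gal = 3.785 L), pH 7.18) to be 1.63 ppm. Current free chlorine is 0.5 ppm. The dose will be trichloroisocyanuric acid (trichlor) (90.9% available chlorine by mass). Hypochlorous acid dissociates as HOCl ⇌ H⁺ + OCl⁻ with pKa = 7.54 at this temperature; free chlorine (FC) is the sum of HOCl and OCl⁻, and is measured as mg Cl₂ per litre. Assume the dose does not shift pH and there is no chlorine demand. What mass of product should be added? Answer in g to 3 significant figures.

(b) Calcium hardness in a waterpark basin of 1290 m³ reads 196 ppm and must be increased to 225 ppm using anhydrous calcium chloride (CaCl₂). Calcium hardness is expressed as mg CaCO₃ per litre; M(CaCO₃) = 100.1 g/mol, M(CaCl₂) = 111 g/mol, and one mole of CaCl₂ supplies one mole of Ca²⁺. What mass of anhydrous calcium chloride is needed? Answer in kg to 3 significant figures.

(a) Volume: 50,200 US gal × 3.785 L/gal = 190,007 L.
(a) [OCl⁻]/[HOCl] = 10^(pH − pKa) = 10^(7.18 − 7.54) = 0.4365; fraction as HOCl = 1/(1 + 0.4365) = 0.6961.
(a) Free chlorine required for 1.63 ppm HOCl: 1.63 / 0.6961 = 2.342 ppm.
(a) FC to add: 2.342 − 0.5 = 1.842 mg/L as Cl₂.
(a) Cl₂ equivalent: 1.842 mg/L × 190,007 L = 349.9 g.
(a) Product at 90.9% available Cl: 349.9 / 0.909 = 384.9 g.

(b) Volume: 1290 m³ = 1,290,000 L.
(b) Hardness to add: (225 − 196) = 29 mg/L as CaCO₃ × 1,290,000 L = 37,410 g as CaCO₃.
(b) Moles of Ca²⁺ (1 mol Ca²⁺ ≡ 1 mol CaCO₃): 37,410 / 100.1 g/mol = 373.7 mol.
(b) Mass of CaCl₂: 373.7 × 111 = 41,480 g.

(a) 385 g; (b) 41.5 kg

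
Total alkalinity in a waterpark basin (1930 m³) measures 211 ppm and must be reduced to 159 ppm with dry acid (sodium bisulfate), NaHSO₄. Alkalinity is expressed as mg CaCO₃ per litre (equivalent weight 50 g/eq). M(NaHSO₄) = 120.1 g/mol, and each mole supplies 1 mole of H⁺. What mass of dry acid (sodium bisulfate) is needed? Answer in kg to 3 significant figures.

Volume: 1930 m³ = 1,930,000 L.
Alkalinity to neutralize: (211 − 159) = 52 mg/L as CaCO₃ × 1,930,000 L = 100,400 g as CaCO₃.
Equivalents of H⁺ required: 100,400 ÷ 50 g/eq = 2007 eq = 2007 mol NaHSO₄.
Mass of NaHSO₄: 2007 × 120.1 = 241,100 g.

241 kg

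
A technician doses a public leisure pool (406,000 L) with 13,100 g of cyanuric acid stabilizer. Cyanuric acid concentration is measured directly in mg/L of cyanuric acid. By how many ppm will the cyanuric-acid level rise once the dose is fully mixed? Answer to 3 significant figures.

Rise: 13,100 g / 406,000 L × 1000 = 32.27 mg/L.

32.3 ppm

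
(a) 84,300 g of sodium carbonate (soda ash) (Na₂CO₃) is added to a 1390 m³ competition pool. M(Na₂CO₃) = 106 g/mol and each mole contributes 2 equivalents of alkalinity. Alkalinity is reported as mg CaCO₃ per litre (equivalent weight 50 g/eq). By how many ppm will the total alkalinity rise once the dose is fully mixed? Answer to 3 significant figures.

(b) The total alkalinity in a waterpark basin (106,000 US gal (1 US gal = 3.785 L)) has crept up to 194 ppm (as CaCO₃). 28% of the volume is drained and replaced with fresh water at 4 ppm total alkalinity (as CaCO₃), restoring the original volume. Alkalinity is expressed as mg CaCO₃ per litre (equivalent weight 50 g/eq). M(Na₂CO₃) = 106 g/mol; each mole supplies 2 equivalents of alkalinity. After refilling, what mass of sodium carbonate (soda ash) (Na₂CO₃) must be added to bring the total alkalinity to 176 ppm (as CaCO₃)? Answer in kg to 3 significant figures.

(a) Volume: 1390 m³ = 1,390,000 L.
(a) Moles of Na₂CO₃: 84,300 g ÷ 106 g/mol = 795.3 mol → 1591 eq of alkalinity.
(a) As CaCO₃: 1591 eq × 50 g/eq = 79,530 g.
(a) Rise: 79,530 g / 1,390,000 L × 1000 = 57.21 mg/L.

(b) Volume: 106,000 US gal × 3.785 L/gal = 401,210 L.
(b) After draining 28% and refilling: 194 × 0.72 + 4 × 0.28 = 140.8 ppm.
(b) Deficit to target: 176 − 140.8 = 35.2 mg/L.
(b) As CaCO₃: 35.2 mg/L × 401,210 L = 14,120 g; ÷ 50 g/eq ÷ 2 = 141.2 mol Na₂CO₃.
(b) Mass: 141.2 × 106 = 14,970 g.

(a) 57.2 ppm; (b) 15.0 kg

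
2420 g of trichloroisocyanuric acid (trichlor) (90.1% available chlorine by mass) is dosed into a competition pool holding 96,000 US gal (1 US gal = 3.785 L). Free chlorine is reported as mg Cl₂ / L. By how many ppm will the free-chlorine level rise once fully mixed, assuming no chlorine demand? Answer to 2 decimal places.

6.00 ppm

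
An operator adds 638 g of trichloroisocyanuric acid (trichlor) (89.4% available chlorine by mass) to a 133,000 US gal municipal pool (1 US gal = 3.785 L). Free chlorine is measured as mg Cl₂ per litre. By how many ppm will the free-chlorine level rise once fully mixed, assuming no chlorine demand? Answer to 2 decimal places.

1.13 ppm

Volume: 133,000 US gal × 3.785 L/gal = 503,405 L.
Available chlorine delivered: 638 g × 0.894 = 570.4 g as Cl₂.
Concentration rise: 570.4 g / 503,405 L = 1.133 mg/L = 1.13 ppm.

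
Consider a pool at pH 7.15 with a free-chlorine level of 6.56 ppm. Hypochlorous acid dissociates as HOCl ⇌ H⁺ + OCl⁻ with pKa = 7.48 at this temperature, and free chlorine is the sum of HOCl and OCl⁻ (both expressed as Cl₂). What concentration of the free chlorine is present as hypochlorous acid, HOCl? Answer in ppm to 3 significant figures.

4.47 ppm

[OCl⁻]/[HOCl] = 10^(pH − pKa) = 10^(7.15 − 7.48) = 10^-0.33 = 0.4677.
Fraction as HOCl = 1 / (1 + 0.4677) = 0.6813.
HOCl = 0.6813 × 6.56 ppm = 4.469 ppm.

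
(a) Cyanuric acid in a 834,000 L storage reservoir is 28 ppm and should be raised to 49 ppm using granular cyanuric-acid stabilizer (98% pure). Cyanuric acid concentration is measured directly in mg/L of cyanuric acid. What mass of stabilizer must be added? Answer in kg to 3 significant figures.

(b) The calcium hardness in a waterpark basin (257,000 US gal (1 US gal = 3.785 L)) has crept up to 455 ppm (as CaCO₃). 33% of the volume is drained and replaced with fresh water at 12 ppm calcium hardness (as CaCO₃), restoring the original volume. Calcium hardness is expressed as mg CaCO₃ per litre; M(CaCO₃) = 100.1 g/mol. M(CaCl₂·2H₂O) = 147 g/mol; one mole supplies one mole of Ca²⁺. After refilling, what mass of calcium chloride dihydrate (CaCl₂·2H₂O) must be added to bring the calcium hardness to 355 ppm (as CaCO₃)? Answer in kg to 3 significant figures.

(a) CYA to add: (49 − 28) = 21 mg/L × 834,000 L = 17,510 g cyanuric acid.
(a) At 98% purity: 17,510 / 0.98 = 17,870 g product.

(b) Volume: 257,000 US gal × 3.785 L/gal = 972,745 L.
(b) After draining 33% and refilling: 455 × 0.67 + 12 × 0.33 = 308.81 ppm.
(b) Deficit to target: 355 − 308.81 = 46.19 mg/L.
(b) As CaCO₃: 46.19 mg/L × 972,745 L = 44,930 g; ÷ 100.1 = 448.9 mol Ca²⁺.
(b) Mass: 448.9 × 147 = 65,980 g.

(a) 17.9 kg; (b) 66.0 kg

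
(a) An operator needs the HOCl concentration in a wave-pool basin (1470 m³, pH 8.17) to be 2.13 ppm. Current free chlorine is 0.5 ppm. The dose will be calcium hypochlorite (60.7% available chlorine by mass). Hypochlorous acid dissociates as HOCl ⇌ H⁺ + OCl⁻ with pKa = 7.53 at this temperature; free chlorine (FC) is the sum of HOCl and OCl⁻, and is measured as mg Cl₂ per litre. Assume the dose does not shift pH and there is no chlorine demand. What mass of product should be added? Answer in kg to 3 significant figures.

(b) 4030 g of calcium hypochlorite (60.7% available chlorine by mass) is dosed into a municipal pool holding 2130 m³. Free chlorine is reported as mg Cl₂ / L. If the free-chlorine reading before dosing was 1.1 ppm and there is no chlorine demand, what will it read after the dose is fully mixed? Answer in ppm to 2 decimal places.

(a) 26.5 kg; (b) 2.25 ppm

(a) Volume: 1470 m³ = 1,470,000 L.
(a) [OCl⁻]/[HOCl] = 10^(pH − pKa) = 10^(8.17 − 7.53) = 4.365; fraction as HOCl = 1/(1 + 4.365) = 0.1864.
(a) Free chlorine required for 2.13 ppm HOCl: 2.13 / 0.1864 = 11.43 ppm.
(a) FC to add: 11.43 − 0.5 = 10.93 mg/L as Cl₂.
(a) Cl₂ equivalent: 10.93 mg/L × 1,470,000 L = 16,060 g.
(a) Product at 60.7% available Cl: 16,060 / 0.607 = 26,460 g.

(b) Volume: 2130 m³ = 2,130,000 L.
(b) Available chlorine delivered: 4030 g × 0.607 = 2446 g as Cl₂.
(b) Concentration rise: 2446 g / 2,130,000 L = 1.148 mg/L = 1.15 ppm.
(b) Final FC: 1.1 + 1.15 = 2.25 ppm.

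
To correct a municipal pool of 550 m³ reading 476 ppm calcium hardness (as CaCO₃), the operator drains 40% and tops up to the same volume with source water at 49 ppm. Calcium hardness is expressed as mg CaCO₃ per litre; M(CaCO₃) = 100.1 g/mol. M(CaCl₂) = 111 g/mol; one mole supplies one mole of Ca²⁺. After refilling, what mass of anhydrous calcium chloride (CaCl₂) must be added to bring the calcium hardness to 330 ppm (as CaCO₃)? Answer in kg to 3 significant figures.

Volume: 550 m³ = 550,000 L.
After draining 40% and refilling: 476 × 0.60 + 49 × 0.40 = 305.2 ppm.
Deficit to target: 330 − 305.2 = 24.8 mg/L.
As CaCO₃: 24.8 mg/L × 550,000 L = 13,640 g; ÷ 100.1 = 136.3 mol Ca²⁺.
Mass: 136.3 × 111 = 15,130 g.

15.1 kg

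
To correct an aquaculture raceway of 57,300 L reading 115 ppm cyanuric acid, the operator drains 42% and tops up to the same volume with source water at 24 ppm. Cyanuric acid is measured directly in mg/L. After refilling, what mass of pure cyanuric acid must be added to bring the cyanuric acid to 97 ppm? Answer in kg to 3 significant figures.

After draining 42% and refilling: 115 × 0.58 + 24 × 0.42 = 76.78 ppm.
Deficit to target: 97 − 76.78 = 20.22 mg/L.
Mass: 20.22 mg/L × 57,300 L = 1159 g cyanuric acid.

1.16 kg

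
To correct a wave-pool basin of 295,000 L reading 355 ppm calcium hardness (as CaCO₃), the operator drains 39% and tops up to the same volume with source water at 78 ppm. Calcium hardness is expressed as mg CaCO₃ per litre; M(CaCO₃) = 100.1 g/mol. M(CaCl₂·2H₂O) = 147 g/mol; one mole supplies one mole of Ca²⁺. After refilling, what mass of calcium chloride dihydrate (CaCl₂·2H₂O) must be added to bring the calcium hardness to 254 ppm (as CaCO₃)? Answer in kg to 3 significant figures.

3.05 kg

After draining 39% and refilling: 355 × 0.61 + 78 × 0.39 = 246.97 ppm.
Deficit to target: 254 − 246.97 = 7.03 mg/L.
As CaCO₃: 7.03 mg/L × 295,000 L = 2074 g; ÷ 100.1 = 20.72 mol Ca²⁺.
Mass: 20.72 × 147 = 3046 g.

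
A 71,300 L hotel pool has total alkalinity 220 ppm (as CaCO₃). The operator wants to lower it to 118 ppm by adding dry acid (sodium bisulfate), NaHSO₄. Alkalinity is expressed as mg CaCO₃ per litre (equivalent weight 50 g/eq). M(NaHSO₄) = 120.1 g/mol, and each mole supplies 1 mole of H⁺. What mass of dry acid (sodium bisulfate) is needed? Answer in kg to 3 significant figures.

17.5 kg

Alkalinity to neutralize: (220 − 118) = 102 mg/L as CaCO₃ × 71,300 L = 7273 g as CaCO₃.
Equivalents of H⁺ required: 7273 ÷ 50 g/eq = 145.5 eq = 145.5 mol NaHSO₄.
Mass of NaHSO₄: 145.5 × 120.1 = 17,470 g.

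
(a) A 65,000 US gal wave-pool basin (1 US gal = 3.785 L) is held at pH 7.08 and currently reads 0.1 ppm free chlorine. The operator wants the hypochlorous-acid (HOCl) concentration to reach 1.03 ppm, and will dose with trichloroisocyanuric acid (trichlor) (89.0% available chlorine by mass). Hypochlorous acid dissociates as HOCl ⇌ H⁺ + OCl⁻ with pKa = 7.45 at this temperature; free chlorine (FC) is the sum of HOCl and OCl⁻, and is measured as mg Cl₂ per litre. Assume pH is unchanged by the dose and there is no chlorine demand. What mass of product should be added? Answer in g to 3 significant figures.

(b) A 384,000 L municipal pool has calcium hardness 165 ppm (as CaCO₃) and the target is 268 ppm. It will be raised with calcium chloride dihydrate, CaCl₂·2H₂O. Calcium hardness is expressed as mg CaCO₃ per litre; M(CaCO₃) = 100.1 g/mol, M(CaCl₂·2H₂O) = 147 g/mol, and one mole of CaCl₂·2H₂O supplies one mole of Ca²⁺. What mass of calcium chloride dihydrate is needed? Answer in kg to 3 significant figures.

(a) 379 g; (b) 58.1 kg

(a) Volume: 65,000 US gal × 3.785 L/gal = 246,025 L.
(a) [OCl⁻]/[HOCl] = 10^(pH − pKa) = 10^(7.08 − 7.45) = 0.4266; fraction as HOCl = 1/(1 + 0.4266) = 0.701.
(a) Free chlorine required for 1.03 ppm HOCl: 1.03 / 0.701 = 1.469 ppm.
(a) FC to add: 1.469 − 0.1 = 1.369 mg/L as Cl₂.
(a) Cl₂ equivalent: 1.369 mg/L × 246,025 L = 336.9 g.
(a) Product at 89.0% available Cl: 336.9 / 0.89 = 378.5 g.

(b) Hardness to add: (268 − 165) = 103 mg/L as CaCO₃ × 384,000 L = 39,550 g as CaCO₃.
(b) Moles of Ca²⁺ (1 mol Ca²⁺ ≡ 1 mol CaCO₃): 39,550 / 100.1 g/mol = 395.1 mol.
(b) Mass of CaCl₂·2H₂O: 395.1 × 147 = 58,080 g.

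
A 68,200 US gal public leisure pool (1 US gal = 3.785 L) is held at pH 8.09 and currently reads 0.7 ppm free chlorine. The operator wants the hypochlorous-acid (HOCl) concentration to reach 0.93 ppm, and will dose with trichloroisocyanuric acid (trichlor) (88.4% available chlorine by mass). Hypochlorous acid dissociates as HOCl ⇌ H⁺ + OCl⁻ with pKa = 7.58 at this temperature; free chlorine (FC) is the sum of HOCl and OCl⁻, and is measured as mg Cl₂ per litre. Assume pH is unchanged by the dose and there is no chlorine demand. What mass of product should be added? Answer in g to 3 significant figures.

946 g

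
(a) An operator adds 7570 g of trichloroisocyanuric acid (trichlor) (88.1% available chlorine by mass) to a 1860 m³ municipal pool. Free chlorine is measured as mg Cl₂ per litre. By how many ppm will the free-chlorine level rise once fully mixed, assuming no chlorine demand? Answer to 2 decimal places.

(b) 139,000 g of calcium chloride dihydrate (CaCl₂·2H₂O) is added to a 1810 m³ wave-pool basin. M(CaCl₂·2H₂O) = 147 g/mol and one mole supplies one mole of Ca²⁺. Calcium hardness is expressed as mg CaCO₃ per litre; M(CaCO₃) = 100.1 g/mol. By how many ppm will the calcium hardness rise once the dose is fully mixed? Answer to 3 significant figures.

(a) Volume: 1860 m³ = 1,860,000 L.
(a) Available chlorine delivered: 7570 g × 0.881 = 6669 g as Cl₂.
(a) Concentration rise: 6669 g / 1,860,000 L = 3.586 mg/L = 3.59 ppm.

(b) Volume: 1810 m³ = 1,810,000 L.
(b) Moles of Ca²⁺: 139,000 g ÷ 147 g/mol = 945.6 mol.
(b) As CaCO₃: 945.6 mol × 100.1 g/mol = 94,650 g.
(b) Rise: 94,650 g / 1,810,000 L × 1000 = 52.29 mg/L.

(a) 3.59 ppm; (b) 52.3 ppm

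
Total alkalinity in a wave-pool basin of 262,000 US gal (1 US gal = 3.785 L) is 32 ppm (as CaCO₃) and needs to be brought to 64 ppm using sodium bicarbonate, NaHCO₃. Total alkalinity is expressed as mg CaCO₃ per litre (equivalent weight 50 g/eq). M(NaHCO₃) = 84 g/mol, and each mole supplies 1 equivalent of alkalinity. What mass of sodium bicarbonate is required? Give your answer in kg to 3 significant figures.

Volume: 262,000 US gal × 3.785 L/gal = 991,670 L.
Alkalinity to add: (64 − 32) = 32 mg/L as CaCO₃ × 991,670 L = 31,730 g as CaCO₃.
Equivalents: 31,730 g ÷ 50 g/eq = 634.7 eq.
NaHCO₃ supplies 1 eq per mole → 634.7 mol.
Mass: 634.7 mol × 84 g/mol = 53,310 g.

53.3 kg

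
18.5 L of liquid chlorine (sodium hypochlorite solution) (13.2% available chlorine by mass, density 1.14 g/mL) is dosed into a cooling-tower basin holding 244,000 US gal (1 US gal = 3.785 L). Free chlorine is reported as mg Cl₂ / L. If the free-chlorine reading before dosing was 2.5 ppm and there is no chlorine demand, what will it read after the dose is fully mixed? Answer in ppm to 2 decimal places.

Volume: 244,000 US gal × 3.785 L/gal = 923,540 L.
Mass of solution: 18.5 L × 1000 mL/L × 1.14 g/mL = 21,090 g.
Available chlorine delivered: 21,090 g × 0.132 = 2784 g as Cl₂.
Concentration rise: 2784 g / 923,540 L = 3.014 mg/L = 3.01 ppm.
Final FC: 2.5 + 3.01 = 5.51 ppm.

5.51 ppm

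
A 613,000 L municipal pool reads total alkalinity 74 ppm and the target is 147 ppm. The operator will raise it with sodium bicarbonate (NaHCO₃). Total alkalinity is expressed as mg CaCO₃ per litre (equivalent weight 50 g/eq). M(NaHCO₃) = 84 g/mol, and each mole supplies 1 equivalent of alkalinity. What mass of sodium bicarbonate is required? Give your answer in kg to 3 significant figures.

Alkalinity to add: (147 − 74) = 73 mg/L as CaCO₃ × 613,000 L = 44,750 g as CaCO₃.
Equivalents: 44,750 g ÷ 50 g/eq = 895 eq.
NaHCO₃ supplies 1 eq per mole → 895 mol.
Mass: 895 mol × 84 g/mol = 75,180 g.

75.2 kg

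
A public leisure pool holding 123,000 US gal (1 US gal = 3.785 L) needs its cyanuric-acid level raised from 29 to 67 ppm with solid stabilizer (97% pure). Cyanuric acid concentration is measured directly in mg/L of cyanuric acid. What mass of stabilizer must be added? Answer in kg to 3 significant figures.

Volume: 123,000 US gal × 3.785 L/gal = 465,555 L.
CYA to add: (67 − 29) = 38 mg/L × 465,555 L = 17,690 g cyanuric acid.
At 97% purity: 17,690 / 0.97 = 18,240 g product.

18.2 kg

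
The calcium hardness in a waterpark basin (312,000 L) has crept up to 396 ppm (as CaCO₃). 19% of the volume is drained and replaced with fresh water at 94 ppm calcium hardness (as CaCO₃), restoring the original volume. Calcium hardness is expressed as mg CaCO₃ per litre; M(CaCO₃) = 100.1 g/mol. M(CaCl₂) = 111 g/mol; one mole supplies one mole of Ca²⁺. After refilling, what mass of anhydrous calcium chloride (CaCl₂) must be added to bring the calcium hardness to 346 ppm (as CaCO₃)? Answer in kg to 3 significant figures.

After draining 19% and refilling: 396 × 0.81 + 94 × 0.19 = 338.62 ppm.
Deficit to target: 346 − 338.62 = 7.38 mg/L.
As CaCO₃: 7.38 mg/L × 312,000 L = 2303 g; ÷ 100.1 = 23 mol Ca²⁺.
Mass: 23 × 111 = 2553 g.

2.55 kg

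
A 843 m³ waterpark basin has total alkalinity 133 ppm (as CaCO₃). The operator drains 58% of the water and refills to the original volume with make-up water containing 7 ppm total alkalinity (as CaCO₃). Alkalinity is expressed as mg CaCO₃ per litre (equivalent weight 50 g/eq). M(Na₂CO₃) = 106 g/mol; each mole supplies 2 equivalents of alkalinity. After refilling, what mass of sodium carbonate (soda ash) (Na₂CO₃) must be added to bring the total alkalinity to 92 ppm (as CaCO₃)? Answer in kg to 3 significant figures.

Volume: 843 m³ = 843,000 L.
After draining 58% and refilling: 133 × 0.42 + 7 × 0.58 = 59.92 ppm.
Deficit to target: 92 − 59.92 = 32.08 mg/L.
As CaCO₃: 32.08 mg/L × 843,000 L = 27,040 g; ÷ 50 g/eq ÷ 2 = 270.4 mol Na₂CO₃.
Mass: 270.4 × 106 = 28,670 g.

28.7 kg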